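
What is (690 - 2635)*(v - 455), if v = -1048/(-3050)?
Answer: 269713539/305 ≈ 8.8431e+5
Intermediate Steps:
v = 524/1525 (v = -1048*(-1/3050) = 524/1525 ≈ 0.34361)
(690 - 2635)*(v - 455) = (690 - 2635)*(524/1525 - 455) = -1945*(-693351/1525) = 269713539/305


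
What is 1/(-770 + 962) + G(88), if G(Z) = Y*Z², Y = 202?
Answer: 300343297/192 ≈ 1.5643e+6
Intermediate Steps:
G(Z) = 202*Z²
1/(-770 + 962) + G(88) = 1/(-770 + 962) + 202*88² = 1/192 + 202*7744 = 1/192 + 1564288 = 300343297/192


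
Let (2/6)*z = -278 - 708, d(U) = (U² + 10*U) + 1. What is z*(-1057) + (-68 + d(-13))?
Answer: 3126578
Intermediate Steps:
d(U) = 1 + U² + 10*U
z = -2958 (z = 3*(-278 - 708) = 3*(-986) = -2958)
z*(-1057) + (-68 + d(-13)) = -2958*(-1057) + (-68 + (1 + (-13)² + 10*(-13))) = 3126606 + (-68 + (1 + 169 - 130)) = 3126606 + (-68 + 40) = 3126606 - 28 = 3126578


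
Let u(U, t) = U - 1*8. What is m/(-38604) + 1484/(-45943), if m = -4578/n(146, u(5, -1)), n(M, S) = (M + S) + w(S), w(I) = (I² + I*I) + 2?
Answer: -1521278619/48182353706 ≈ -0.031573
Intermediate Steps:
w(I) = 2 + 2*I² (w(I) = (I² + I²) + 2 = 2*I² + 2 = 2 + 2*I²)
u(U, t) = -8 + U (u(U, t) = U - 8 = -8 + U)
n(M, S) = 2 + M + S + 2*S² (n(M, S) = (M + S) + (2 + 2*S²) = 2 + M + S + 2*S²)
m = -4578/163 (m = -4578/(2 + 146 + (-8 + 5) + 2*(-8 + 5)²) = -4578/(2 + 146 - 3 + 2*(-3)²) = -4578/(2 + 146 - 3 + 2*9) = -4578/(2 + 146 - 3 + 18) = -4578/163 ≈ -28.086)
m/(-38604) + 1484/(-45943) = -4578/163/(-38604) + 1484/(-45943) = -4578/163*(-1/38604) + 1484*(-1/45943) = 763/1048742 - 1484/45943 = -1521278619/48182353706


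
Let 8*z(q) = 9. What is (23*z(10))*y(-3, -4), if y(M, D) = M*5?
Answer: -3105/8 ≈ -388.13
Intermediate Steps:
z(q) = 9/8 (z(q) = (1/8)*9 = 9/8)
y(M, D) = 5*M
(23*z(10))*y(-3, -4) = (23*(9/8))*(5*(-3)) = (207/8)*(-15) = -3105/8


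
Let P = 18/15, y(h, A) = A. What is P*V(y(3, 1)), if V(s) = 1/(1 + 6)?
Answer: 6/35 ≈ 0.17143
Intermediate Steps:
V(s) = ⅐ (V(s) = 1/7 = ⅐)
P = 6/5 (P = 18*(1/15) = 6/5 ≈ 1.2000)
P*V(y(3, 1)) = (6/5)*(⅐) = 6/35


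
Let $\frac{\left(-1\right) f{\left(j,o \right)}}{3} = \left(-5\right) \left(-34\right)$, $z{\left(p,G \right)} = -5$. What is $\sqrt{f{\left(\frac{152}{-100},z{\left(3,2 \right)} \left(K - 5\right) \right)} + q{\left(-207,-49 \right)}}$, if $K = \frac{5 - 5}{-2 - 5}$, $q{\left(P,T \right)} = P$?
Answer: $i \sqrt{717} \approx 26.777 i$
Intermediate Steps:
$K = 0$ ($K = \frac{0}{-7} = 0 \left(- \frac{1}{7}\right) = 0$)
$f{\left(j,o \right)} = -510$ ($f{\left(j,o \right)} = - 3 \left(\left(-5\right) \left(-34\right)\right) = \left(-3\right) 170 = -510$)
$\sqrt{f{\left(\frac{152}{-100},z{\left(3,2 \right)} \left(K - 5\right) \right)} + q{\left(-207,-49 \right)}} = \sqrt{-510 - 207} = \sqrt{-717} = i \sqrt{717}$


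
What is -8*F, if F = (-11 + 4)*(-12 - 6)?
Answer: -1008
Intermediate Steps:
F = 126 (F = -7*(-18) = 126)
-8*F = -8*126 = -1008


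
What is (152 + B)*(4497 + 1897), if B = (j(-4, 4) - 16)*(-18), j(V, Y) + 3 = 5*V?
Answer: 5460476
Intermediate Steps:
j(V, Y) = -3 + 5*V
B = 702 (B = ((-3 + 5*(-4)) - 16)*(-18) = ((-3 - 20) - 16)*(-18) = (-23 - 16)*(-18) = -39*(-18) = 702)
(152 + B)*(4497 + 1897) = (152 + 702)*(4497 + 1897) = 854*6394 = 5460476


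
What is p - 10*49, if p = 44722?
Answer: 44232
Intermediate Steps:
p - 10*49 = 44722 - 10*49 = 44722 - 1*490 = 44722 - 490 = 44232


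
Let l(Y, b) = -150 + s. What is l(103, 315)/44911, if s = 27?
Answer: -123/44911 ≈ -0.0027388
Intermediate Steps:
l(Y, b) = -123 (l(Y, b) = -150 + 27 = -123)
l(103, 315)/44911 = -123/44911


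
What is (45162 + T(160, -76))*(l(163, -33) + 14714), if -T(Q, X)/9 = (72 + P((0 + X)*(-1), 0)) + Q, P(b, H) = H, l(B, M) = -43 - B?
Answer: 624917592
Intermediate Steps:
T(Q, X) = -648 - 9*Q (T(Q, X) = -9*((72 + 0) + Q) = -9*(72 + Q) = -648 - 9*Q)
(45162 + T(160, -76))*(l(163, -33) + 14714) = (45162 + (-648 - 9*160))*((-43 - 1*163) + 14714) = (45162 + (-648 - 1440))*((-43 - 163) + 14714) = (45162 - 2088)*(-206 + 14714) = 43074*14508 = 624917592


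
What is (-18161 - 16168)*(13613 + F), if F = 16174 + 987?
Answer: -1056440646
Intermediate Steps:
F = 17161
(-18161 - 16168)*(13613 + F) = (-18161 - 16168)*(13613 + 17161) = -34329*30774 = -1056440646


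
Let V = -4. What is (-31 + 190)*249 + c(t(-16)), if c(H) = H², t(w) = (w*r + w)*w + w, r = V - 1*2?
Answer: 1719207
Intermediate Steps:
r = -6 (r = -4 - 1*2 = -4 - 2 = -6)
t(w) = w - 5*w² (t(w) = (w*(-6) + w)*w + w = (-6*w + w)*w + w = (-5*w)*w + w = -5*w² + w = w - 5*w²)
(-31 + 190)*249 + c(t(-16)) = (-31 + 190)*249 + (-16*(1 - 5*(-16)))² = 159*249 + (-16*(1 + 80))² = 39591 + (-16*81)² = 39591 + (-1296)² = 39591 + 1679616 = 1719207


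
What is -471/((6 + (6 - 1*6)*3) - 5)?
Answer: -471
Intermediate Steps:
-471/((6 + (6 - 1*6)*3) - 5) = -471/((6 + (6 - 6)*3) - 5) = -471/((6 + 0*3) - 5) = -471/((6 + 0) - 5) = -471/(6 - 5) = -471/1 = -471*1 = -471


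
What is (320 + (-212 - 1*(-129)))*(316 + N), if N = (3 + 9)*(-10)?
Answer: 46452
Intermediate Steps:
N = -120 (N = 12*(-10) = -120)
(320 + (-212 - 1*(-129)))*(316 + N) = (320 + (-212 - 1*(-129)))*(316 - 120) = (320 + (-212 + 129))*196 = (320 - 83)*196 = 237*196 = 46452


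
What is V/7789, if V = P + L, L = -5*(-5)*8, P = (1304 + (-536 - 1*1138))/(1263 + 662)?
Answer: 76926/2998765 ≈ 0.025653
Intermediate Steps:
P = -74/385 (P = (1304 + (-536 - 1138))/1925 = (1304 - 1674)*(1/1925) = -370*1/1925 = -74/385 ≈ -0.19221)
L = 200 (L = 25*8 = 200)
V = 76926/385 (V = -74/385 + 200 = 76926/385 ≈ 199.81)
V/7789 = (76926/385)/7789 = (76926/385)*(1/7789) = 76926/2998765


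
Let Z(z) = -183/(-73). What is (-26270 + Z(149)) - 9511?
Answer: -2611830/73 ≈ -35779.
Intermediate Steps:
Z(z) = 183/73 (Z(z) = -183*(-1/73) = 183/73)
(-26270 + Z(149)) - 9511 = (-26270 + 183/73) - 9511 = -1917527/73 - 9511 = -2611830/73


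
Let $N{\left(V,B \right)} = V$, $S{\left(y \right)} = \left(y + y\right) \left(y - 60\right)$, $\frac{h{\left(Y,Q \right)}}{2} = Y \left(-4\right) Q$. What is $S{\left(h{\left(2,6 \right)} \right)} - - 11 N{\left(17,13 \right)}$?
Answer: $30139$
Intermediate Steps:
$h{\left(Y,Q \right)} = - 8 Q Y$ ($h{\left(Y,Q \right)} = 2 Y \left(-4\right) Q = 2 - 4 Y Q = 2 \left(- 4 Q Y\right) = - 8 Q Y$)
$S{\left(y \right)} = 2 y \left(-60 + y\right)$
$S{\left(h{\left(2,6 \right)} \right)} - - 11 N{\left(17,13 \right)} = 2 \left(\left(-8\right) 6 \cdot 2\right) \left(-60 - 48 \cdot 2\right) - \left(-11\right) 17 = 2 \left(-96\right) \left(-60 - 96\right) - -187 = 2 \left(-96\right) \left(-156\right) + 187 = 29952 + 187 = 30139$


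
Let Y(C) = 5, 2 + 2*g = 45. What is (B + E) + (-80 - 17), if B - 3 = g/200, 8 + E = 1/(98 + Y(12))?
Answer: -4197571/41200 ≈ -101.88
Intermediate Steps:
g = 43/2 (g = -1 + (1/2)*45 = -1 + 45/2 = 43/2 ≈ 21.500)
E = -823/103 (E = -8 + 1/(98 + 5) = -8 + 1/103 = -823/103 ≈ -7.9903)
B = 1243/400 (B = 3 + (43/2)/200 = 3 + (43/2)*(1/200) = 3 + 43/400 = 1243/400 ≈ 3.1075)
(B + E) + (-80 - 17) = (1243/400 - 823/103) + (-80 - 17) = -201171/41200 - 97 = -4197571/41200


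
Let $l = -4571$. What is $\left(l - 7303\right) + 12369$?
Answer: $495$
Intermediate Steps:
$\left(l - 7303\right) + 12369 = \left(-4571 - 7303\right) + 12369 = -11874 + 12369 = 495$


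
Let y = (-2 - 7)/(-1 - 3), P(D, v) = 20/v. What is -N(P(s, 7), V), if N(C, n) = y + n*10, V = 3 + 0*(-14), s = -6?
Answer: -129/4 ≈ -32.250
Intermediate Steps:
V = 3 (V = 3 + 0 = 3)
y = 9/4 (y = -9/(-4) = -9*(-¼) = 9/4 ≈ 2.2500)
N(C, n) = 9/4 + 10*n (N(C, n) = 9/4 + n*10 = 9/4 + 10*n)
-N(P(s, 7), V) = -(9/4 + 10*3) = -(9/4 + 30) = -1*129/4 = -129/4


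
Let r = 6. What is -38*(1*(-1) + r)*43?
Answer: -8170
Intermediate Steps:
-38*(1*(-1) + r)*43 = -38*(1*(-1) + 6)*43 = -38*(-1 + 6)*43 = -38*5*43 = -190*43 = -8170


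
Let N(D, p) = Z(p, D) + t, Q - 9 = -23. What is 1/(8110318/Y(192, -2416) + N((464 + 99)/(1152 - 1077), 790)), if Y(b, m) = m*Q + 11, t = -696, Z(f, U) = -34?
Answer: -33835/16589232 ≈ -0.0020396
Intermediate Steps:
Q = -14 (Q = 9 - 23 = -14)
N(D, p) = -730 (N(D, p) = -34 - 696 = -730)
Y(b, m) = 11 - 14*m (Y(b, m) = m*(-14) + 11 = -14*m + 11 = 11 - 14*m)
1/(8110318/Y(192, -2416) + N((464 + 99)/(1152 - 1077), 790)) = 1/(8110318/(11 - 14*(-2416)) - 730) = 1/(8110318/(11 + 33824) - 730) = 1/(8110318/33835 - 730) = 1/(-16589232/33835) = -33835/16589232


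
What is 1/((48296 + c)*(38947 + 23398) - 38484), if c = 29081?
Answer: 1/4824030581 ≈ 2.0730e-10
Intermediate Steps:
1/((48296 + c)*(38947 + 23398) - 38484) = 1/((48296 + 29081)*(38947 + 23398) - 38484) = 1/(77377*62345 - 38484) = 1/(4824069065 - 38484) = 1/4824030581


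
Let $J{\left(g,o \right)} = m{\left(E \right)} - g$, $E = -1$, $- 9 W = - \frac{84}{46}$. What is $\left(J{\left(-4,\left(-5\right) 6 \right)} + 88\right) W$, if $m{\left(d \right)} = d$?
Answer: $\frac{1274}{69} \approx 18.464$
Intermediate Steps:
$W = \frac{14}{69}$ ($W = - \frac{\left(-84\right) \frac{1}{46}}{9} = \left(- \frac{1}{9}\right) \left(- \frac{42}{23}\right) = \frac{14}{69} \approx 0.2029$)
$J{\left(g,o \right)} = -1 - g$
$\left(J{\left(-4,\left(-5\right) 6 \right)} + 88\right) W = \left(\left(-1 - -4\right) + 88\right) \frac{14}{69} = \left(\left(-1 + 4\right) + 88\right) \frac{14}{69} = \left(3 + 88\right) \frac{14}{69} = 91 \cdot \frac{14}{69} = \frac{1274}{69}$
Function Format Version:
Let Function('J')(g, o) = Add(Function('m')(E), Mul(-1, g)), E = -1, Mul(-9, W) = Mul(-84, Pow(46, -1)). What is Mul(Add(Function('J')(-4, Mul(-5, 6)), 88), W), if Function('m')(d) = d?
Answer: Rational(1274, 69) ≈ 18.464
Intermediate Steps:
W = Rational(14, 69) (W = Mul(Rational(-1, 9), Mul(-84, Pow(46, -1))) = Mul(Rational(-1, 9), Mul(-84, Rational(1, 46))) = Mul(Rational(-1, 9), Rational(-42, 23)) = Rational(14, 69) ≈ 0.20290)
Function('J')(g, o) = Add(-1, Mul(-1, g))
Mul(Add(Function('J')(-4, Mul(-5, 6)), 88), W) = Mul(Add(Add(-1, Mul(-1, -4)), 88), Rational(14, 69)) = Mul(Add(Add(-1, 4), 88), Rational(14, 69)) = Mul(Add(3, 88), Rational(14, 69)) = Mul(91, Rational(14, 69)) = Rational(1274, 69)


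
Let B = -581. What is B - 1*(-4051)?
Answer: 3470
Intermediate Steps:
B - 1*(-4051) = -581 - 1*(-4051) = -581 + 4051 = 3470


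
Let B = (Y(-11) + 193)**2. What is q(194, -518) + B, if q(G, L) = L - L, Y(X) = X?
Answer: 33124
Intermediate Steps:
q(G, L) = 0
B = 33124 (B = (-11 + 193)**2 = 182**2 = 33124)
q(194, -518) + B = 0 + 33124 = 33124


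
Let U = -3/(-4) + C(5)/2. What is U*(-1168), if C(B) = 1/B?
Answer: -4964/5 ≈ -992.80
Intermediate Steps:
C(B) = 1/B
U = 17/20 (U = -3/(-4) + 1/(5*2) = -3*(-¼) + (⅕)*(½) = ¾ + ⅒ = 17/20 ≈ 0.85000)
U*(-1168) = (17/20)*(-1168) = -4964/5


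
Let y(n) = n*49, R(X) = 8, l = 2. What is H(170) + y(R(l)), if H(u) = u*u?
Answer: 29292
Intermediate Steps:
H(u) = u²
y(n) = 49*n
H(170) + y(R(l)) = 170² + 49*8 = 28900 + 392 = 29292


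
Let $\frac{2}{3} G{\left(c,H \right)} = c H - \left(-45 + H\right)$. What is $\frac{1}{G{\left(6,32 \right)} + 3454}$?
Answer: $\frac{2}{7523} \approx 0.00026585$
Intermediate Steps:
$G{\left(c,H \right)} = \frac{135}{2} - \frac{3 H}{2} + \frac{3 H c}{2}$ ($G{\left(c,H \right)} = \frac{3 \left(c H - \left(-45 + H\right)\right)}{2} = \frac{3 \left(H c - \left(-45 + H\right)\right)}{2} = \frac{3 \left(45 - H + H c\right)}{2} = \frac{135}{2} - \frac{3 H}{2} + \frac{3 H c}{2}$)
$\frac{1}{G{\left(6,32 \right)} + 3454} = \frac{1}{\left(\frac{135}{2} - 48 + \frac{3}{2} \cdot 32 \cdot 6\right) + 3454} = \frac{1}{\left(\frac{135}{2} - 48 + 288\right) + 3454} = \frac{1}{\frac{615}{2} + 3454} = \frac{1}{\frac{7523}{2}} = \frac{2}{7523}$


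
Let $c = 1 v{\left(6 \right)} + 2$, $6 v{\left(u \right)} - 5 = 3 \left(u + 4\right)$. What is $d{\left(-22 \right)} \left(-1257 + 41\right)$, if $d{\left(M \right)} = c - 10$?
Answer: $\frac{7904}{3} \approx 2634.7$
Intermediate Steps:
$v{\left(u \right)} = \frac{17}{6} + \frac{u}{2}$ ($v{\left(u \right)} = \frac{5}{6} + \frac{3 \left(u + 4\right)}{6} = \frac{5}{6} + \frac{3 \left(4 + u\right)}{6} = \frac{5}{6} + \frac{12 + 3 u}{6} = \frac{5}{6} + \left(2 + \frac{u}{2}\right) = \frac{17}{6} + \frac{u}{2}$)
$c = \frac{47}{6}$ ($c = 1 \left(\frac{17}{6} + \frac{1}{2} \cdot 6\right) + 2 = 1 \left(\frac{17}{6} + 3\right) + 2 = 1 \cdot \frac{35}{6} + 2 = \frac{35}{6} + 2 = \frac{47}{6} \approx 7.8333$)
$d{\left(M \right)} = - \frac{13}{6}$ ($d{\left(M \right)} = \frac{47}{6} - 10 = - \frac{13}{6}$)
$d{\left(-22 \right)} \left(-1257 + 41\right) = - \frac{13 \left(-1257 + 41\right)}{6} = \left(- \frac{13}{6}\right) \left(-1216\right) = \frac{7904}{3}$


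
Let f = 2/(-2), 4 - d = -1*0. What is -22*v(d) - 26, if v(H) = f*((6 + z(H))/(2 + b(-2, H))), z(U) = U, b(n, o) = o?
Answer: 32/3 ≈ 10.667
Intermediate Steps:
d = 4 (d = 4 - (-1)*0 = 4 - 1*0 = 4 + 0 = 4)
f = -1 (f = 2*(-1/2) = -1)
v(H) = -(6 + H)/(2 + H)
-22*v(d) - 26 = -22*(-6 - 1*4)/(2 + 4) - 26 = -22*(-6 - 4)/6 - 26 = -11*(-10)/3 - 26 = -22*(-5/3) - 26 = 110/3 - 26 = 32/3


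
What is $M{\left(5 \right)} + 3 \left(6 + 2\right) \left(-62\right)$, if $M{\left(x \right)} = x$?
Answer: $-1483$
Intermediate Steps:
$M{\left(5 \right)} + 3 \left(6 + 2\right) \left(-62\right) = 5 + 3 \left(6 + 2\right) \left(-62\right) = 5 + 3 \cdot 8 \left(-62\right) = 5 + 24 \left(-62\right) = 5 - 1488 = -1483$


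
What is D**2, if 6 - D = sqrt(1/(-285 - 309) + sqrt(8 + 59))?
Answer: (1188 - sqrt(66)*sqrt(-1 + 594*sqrt(67)))**2/39204 ≈ 9.8551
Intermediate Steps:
D = 6 - sqrt(-1/594 + sqrt(67)) (D = 6 - sqrt(1/(-285 - 309) + sqrt(8 + 59)) = 6 - sqrt(1/(-594) + sqrt(67)) = 6 - sqrt(-1/594 + sqrt(67)) ≈ 3.1393)
D**2 = (6 - sqrt(-66 + 39204*sqrt(67))/198)**2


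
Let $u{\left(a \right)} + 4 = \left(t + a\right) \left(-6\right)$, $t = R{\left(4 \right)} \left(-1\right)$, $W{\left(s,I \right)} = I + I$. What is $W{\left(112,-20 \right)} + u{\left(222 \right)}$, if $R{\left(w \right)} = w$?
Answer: $-1352$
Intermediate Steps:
$W{\left(s,I \right)} = 2 I$
$t = -4$ ($t = 4 \left(-1\right) = -4$)
$u{\left(a \right)} = 20 - 6 a$ ($u{\left(a \right)} = -4 + \left(-4 + a\right) \left(-6\right) = -4 - \left(-24 + 6 a\right) = 20 - 6 a$)
$W{\left(112,-20 \right)} + u{\left(222 \right)} = 2 \left(-20\right) + \left(20 - 1332\right) = -40 + \left(20 - 1332\right) = -40 - 1312 = -1352$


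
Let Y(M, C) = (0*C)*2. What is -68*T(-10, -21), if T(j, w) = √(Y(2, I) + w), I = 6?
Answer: -68*I*√21 ≈ -311.62*I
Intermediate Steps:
Y(M, C) = 0 (Y(M, C) = 0*2 = 0)
T(j, w) = √w (T(j, w) = √(0 + w) = √w)
-68*T(-10, -21) = -68*I*√21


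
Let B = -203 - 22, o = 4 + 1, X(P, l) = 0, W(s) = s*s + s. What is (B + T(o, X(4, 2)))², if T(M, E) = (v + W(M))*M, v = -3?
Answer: 8100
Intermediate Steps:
W(s) = s + s² (W(s) = s² + s = s + s²)
o = 5
T(M, E) = M*(-3 + M*(1 + M)) (T(M, E) = (-3 + M*(1 + M))*M = M*(-3 + M*(1 + M)))
B = -225
(B + T(o, X(4, 2)))² = (-225 + 5*(-3 + 5*(1 + 5)))² = (-225 + 5*(-3 + 5*6))² = (-225 + 5*(-3 + 30))² = (-225 + 5*27)² = (-225 + 135)² = (-90)² = 8100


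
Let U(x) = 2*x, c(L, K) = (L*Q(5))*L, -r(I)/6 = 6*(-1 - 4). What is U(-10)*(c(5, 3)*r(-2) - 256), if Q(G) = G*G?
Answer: -2244880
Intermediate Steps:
Q(G) = G²
r(I) = 180 (r(I) = -36*(-1 - 4) = -36*(-5) = -6*(-30) = 180)
c(L, K) = 25*L² (c(L, K) = (L*5²)*L = (L*25)*L = (25*L)*L = 25*L²)
U(-10)*(c(5, 3)*r(-2) - 256) = (2*(-10))*((25*5²)*180 - 256) = -20*((25*25)*180 - 256) = -20*(625*180 - 256) = -20*(112500 - 256) = -20*112244 = -2244880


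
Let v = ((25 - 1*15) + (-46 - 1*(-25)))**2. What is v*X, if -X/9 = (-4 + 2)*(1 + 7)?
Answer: 17424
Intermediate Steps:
X = 144 (X = -9*(-4 + 2)*(1 + 7) = -(-18)*8 = -9*(-16) = 144)
v = 121 (v = ((25 - 15) + (-46 + 25))**2 = (10 - 21)**2 = (-11)**2 = 121)
v*X = 121*144 = 17424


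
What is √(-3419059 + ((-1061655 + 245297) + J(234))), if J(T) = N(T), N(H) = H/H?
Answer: 2*I*√1058854 ≈ 2058.0*I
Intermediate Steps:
N(H) = 1
J(T) = 1
√(-3419059 + ((-1061655 + 245297) + J(234))) = √(-3419059 + ((-1061655 + 245297) + 1)) = √(-3419059 + (-816358 + 1)) = √(-3419059 - 816357) = √(-4235416) = 2*I*√1058854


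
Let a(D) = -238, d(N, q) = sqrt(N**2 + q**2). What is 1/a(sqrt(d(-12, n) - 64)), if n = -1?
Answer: -1/238 ≈ -0.0042017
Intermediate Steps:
1/a(sqrt(d(-12, n) - 64)) = 1/(-238) = -1/238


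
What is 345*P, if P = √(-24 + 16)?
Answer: 690*I*√2 ≈ 975.81*I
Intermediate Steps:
P = 2*I*√2 (P = √(-8) = 2*I*√2 ≈ 2.8284*I)
345*P = 345*(2*I*√2) = 690*I*√2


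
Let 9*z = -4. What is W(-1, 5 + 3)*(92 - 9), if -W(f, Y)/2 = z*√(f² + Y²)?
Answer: 664*√65/9 ≈ 594.82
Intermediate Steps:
z = -4/9 (z = (⅑)*(-4) = -4/9 ≈ -0.44444)
W(f, Y) = 8*√(Y² + f²)/9 (W(f, Y) = -(-8)*√(f² + Y²)/9 = -(-8)*√(Y² + f²)/9 = 8*√(Y² + f²)/9)
W(-1, 5 + 3)*(92 - 9) = (8*√((5 + 3)² + (-1)²)/9)*(92 - 9) = (8*√(8² + 1)/9)*83 = (8*√(64 + 1)/9)*83 = (8*√65/9)*83 = 664*√65/9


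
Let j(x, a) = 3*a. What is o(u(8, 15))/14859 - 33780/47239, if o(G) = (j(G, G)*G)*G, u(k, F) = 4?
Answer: -164289044/233974767 ≈ -0.70217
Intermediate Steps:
o(G) = 3*G³ (o(G) = ((3*G)*G)*G = (3*G²)*G = 3*G³)
o(u(8, 15))/14859 - 33780/47239 = (3*4³)/14859 - 33780/47239 = (3*64)*(1/14859) - 33780*1/47239 = 192*(1/14859) - 33780/47239 = 64/4953 - 33780/47239 = -164289044/233974767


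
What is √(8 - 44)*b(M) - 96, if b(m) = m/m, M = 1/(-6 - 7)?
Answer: -96 + 6*I ≈ -96.0 + 6.0*I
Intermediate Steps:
M = -1/13 (M = 1/(-13) = -1/13 ≈ -0.076923)
b(m) = 1
√(8 - 44)*b(M) - 96 = √(8 - 44)*1 - 96 = √(-36)*1 - 96 = (6*I)*1 - 96 = 6*I - 96 = -96 + 6*I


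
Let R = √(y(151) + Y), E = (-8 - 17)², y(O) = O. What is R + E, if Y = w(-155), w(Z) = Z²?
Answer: 625 + 4*√1511 ≈ 780.49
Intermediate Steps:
E = 625 (E = (-25)² = 625)
Y = 24025 (Y = (-155)² = 24025)
R = 4*√1511 (R = √(151 + 24025) = √24176 = 4*√1511 ≈ 155.49)
R + E = 4*√1511 + 625 = 625 + 4*√1511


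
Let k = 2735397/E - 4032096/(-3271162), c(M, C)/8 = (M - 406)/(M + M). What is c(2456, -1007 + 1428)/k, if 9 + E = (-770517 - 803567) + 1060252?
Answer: -861439291036525/1055476818768723 ≈ -0.81616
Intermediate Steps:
E = -513841 (E = -9 + ((-770517 - 803567) + 1060252) = -9 + (-1574084 + 1060252) = -9 - 513832 = -513841)
c(M, C) = 4*(-406 + M)/M (c(M, C) = 8*((M - 406)/(M + M)) = 8*((-406 + M)/((2*M))) = 8*((-406 + M)*(1/(2*M))) = 8*((-406 + M)/(2*M)) = 4*(-406 + M)/M)
k = -3438035240289/840428576621 (k = 2735397/(-513841) - 4032096/(-3271162) = 2735397*(-1/513841) - 4032096*(-1/3271162) = -2735397/513841 + 2016048/1635581 = -3438035240289/840428576621 ≈ -4.0908)
c(2456, -1007 + 1428)/k = (4 - 1624/2456)/(-3438035240289/840428576621) = (4 - 1624*1/2456)*(-840428576621/3438035240289) = (4 - 203/307)*(-840428576621/3438035240289) = (1025/307)*(-840428576621/3438035240289) = -861439291036525/1055476818768723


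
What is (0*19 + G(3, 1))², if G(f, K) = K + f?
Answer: 16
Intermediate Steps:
(0*19 + G(3, 1))² = (0*19 + (1 + 3))² = (0 + 4)² = 4² = 16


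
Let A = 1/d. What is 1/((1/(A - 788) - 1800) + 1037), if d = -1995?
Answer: -1572061/1199484538 ≈ -0.0013106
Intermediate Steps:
A = -1/1995 (A = 1/(-1995) = -1/1995 ≈ -0.00050125)
1/((1/(A - 788) - 1800) + 1037) = 1/((1/(-1/1995 - 788) - 1800) + 1037) = 1/((1/(-1572061/1995) - 1800) + 1037) = 1/((-1995/1572061 - 1800) + 1037) = 1/(-2829711795/1572061 + 1037) = 1/(-1199484538/1572061) = -1572061/1199484538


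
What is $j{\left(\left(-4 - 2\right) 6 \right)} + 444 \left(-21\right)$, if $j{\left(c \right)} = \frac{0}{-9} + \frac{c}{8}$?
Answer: $- \frac{18657}{2} \approx -9328.5$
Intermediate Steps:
$j{\left(c \right)} = \frac{c}{8}$ ($j{\left(c \right)} = 0 \left(- \frac{1}{9}\right) + c \frac{1}{8} = 0 + \frac{c}{8} = \frac{c}{8}$)
$j{\left(\left(-4 - 2\right) 6 \right)} + 444 \left(-21\right) = \frac{\left(-4 - 2\right) 6}{8} + 444 \left(-21\right) = \frac{\left(-6\right) 6}{8} - 9324 = \frac{1}{8} \left(-36\right) - 9324 = - \frac{9}{2} - 9324 = - \frac{18657}{2}$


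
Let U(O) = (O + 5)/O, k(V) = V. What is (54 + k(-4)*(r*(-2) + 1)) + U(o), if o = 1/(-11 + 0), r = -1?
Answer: -12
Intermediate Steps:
o = -1/11 (o = 1/(-11) = -1/11 ≈ -0.090909)
U(O) = (5 + O)/O
(54 + k(-4)*(r*(-2) + 1)) + U(o) = (54 - 4*(-1*(-2) + 1)) + (5 - 1/11)/(-1/11) = (54 - 4*(2 + 1)) - 11*54/11 = (54 - 4*3) - 54 = (54 - 12) - 54 = 42 - 54 = -12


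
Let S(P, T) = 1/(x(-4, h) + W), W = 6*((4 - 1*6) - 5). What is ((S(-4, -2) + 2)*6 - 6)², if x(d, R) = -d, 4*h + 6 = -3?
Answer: 12321/361 ≈ 34.130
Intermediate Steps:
h = -9/4 (h = -3/2 + (¼)*(-3) = -3/2 - ¾ = -9/4 ≈ -2.2500)
W = -42 (W = 6*((4 - 6) - 5) = 6*(-2 - 5) = 6*(-7) = -42)
S(P, T) = -1/38 (S(P, T) = 1/(-1*(-4) - 42) = 1/(4 - 42) = 1/(-38) = -1/38)
((S(-4, -2) + 2)*6 - 6)² = ((-1/38 + 2)*6 - 6)² = ((75/38)*6 - 6)² = (225/19 - 6)² = (111/19)² = 12321/361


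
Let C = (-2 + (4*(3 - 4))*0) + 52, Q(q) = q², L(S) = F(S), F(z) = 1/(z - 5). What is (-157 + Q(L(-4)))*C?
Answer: -635800/81 ≈ -7849.4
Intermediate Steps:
F(z) = 1/(-5 + z)
L(S) = 1/(-5 + S)
C = 50 (C = (-2 + (4*(-1))*0) + 52 = (-2 - 4*0) + 52 = (-2 + 0) + 52 = -2 + 52 = 50)
(-157 + Q(L(-4)))*C = (-157 + (1/(-5 - 4))²)*50 = (-157 + (1/(-9))²)*50 = (-157 + (-⅑)²)*50 = (-157 + 1/81)*50 = -12716/81*50 = -635800/81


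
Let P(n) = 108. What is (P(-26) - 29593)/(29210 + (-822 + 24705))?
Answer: -29485/53093 ≈ -0.55535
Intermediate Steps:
(P(-26) - 29593)/(29210 + (-822 + 24705)) = (108 - 29593)/(29210 + (-822 + 24705)) = -29485/(29210 + 23883) = -29485/53093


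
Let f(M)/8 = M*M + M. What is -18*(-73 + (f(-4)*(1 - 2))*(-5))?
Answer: -7326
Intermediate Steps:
f(M) = 8*M + 8*M**2 (f(M) = 8*(M*M + M) = 8*(M**2 + M) = 8*(M + M**2) = 8*M + 8*M**2)
-18*(-73 + (f(-4)*(1 - 2))*(-5)) = -18*(-73 + ((8*(-4)*(1 - 4))*(1 - 2))*(-5)) = -18*(-73 + ((8*(-4)*(-3))*(-1))*(-5)) = -18*(-73 + (96*(-1))*(-5)) = -18*(-73 - 96*(-5)) = -18*(-73 + 480) = -18*407 = -7326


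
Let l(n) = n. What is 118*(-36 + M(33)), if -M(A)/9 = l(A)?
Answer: -39294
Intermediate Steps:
M(A) = -9*A
118*(-36 + M(33)) = 118*(-36 - 9*33) = 118*(-36 - 297) = 118*(-333) = -39294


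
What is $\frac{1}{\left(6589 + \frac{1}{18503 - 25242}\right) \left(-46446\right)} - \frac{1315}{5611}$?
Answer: $- \frac{2711995913934829}{11571869856214620} \approx -0.23436$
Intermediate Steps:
$\frac{1}{\left(6589 + \frac{1}{18503 - 25242}\right) \left(-46446\right)} - \frac{1315}{5611} = \frac{1}{6589 + \frac{1}{-6739}} \left(- \frac{1}{46446}\right) - \frac{1315}{5611} = \frac{1}{6589 - \frac{1}{6739}} \left(- \frac{1}{46446}\right) - \frac{1315}{5611} = \frac{1}{\frac{44403270}{6739}} \left(- \frac{1}{46446}\right) - \frac{1315}{5611} = \frac{6739}{44403270} \left(- \frac{1}{46446}\right) - \frac{1315}{5611} = - \frac{6739}{2062354278420} - \frac{1315}{5611} = - \frac{2711995913934829}{11571869856214620}$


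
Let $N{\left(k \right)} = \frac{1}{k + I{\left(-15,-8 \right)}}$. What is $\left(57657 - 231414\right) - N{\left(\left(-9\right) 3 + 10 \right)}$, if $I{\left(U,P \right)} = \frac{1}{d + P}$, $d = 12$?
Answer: $- \frac{11641715}{67} \approx -1.7376 \cdot 10^{5}$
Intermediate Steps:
$I{\left(U,P \right)} = \frac{1}{12 + P}$
$N{\left(k \right)} = \frac{1}{\frac{1}{4} + k}$ ($N{\left(k \right)} = \frac{1}{k + \frac{1}{12 - 8}} = \frac{1}{k + \frac{1}{4}} = \frac{1}{\frac{1}{4} + k}$)
$\left(57657 - 231414\right) - N{\left(\left(-9\right) 3 + 10 \right)} = \left(57657 - 231414\right) - \frac{4}{1 + 4 \left(\left(-9\right) 3 + 10\right)} = -173757 - \frac{4}{1 + 4 \left(-27 + 10\right)} = -173757 - \frac{4}{1 + 4 \left(-17\right)} = -173757 - \frac{4}{1 - 68} = -173757 - \frac{4}{-67} = -173757 - 4 \left(- \frac{1}{67}\right) = -173757 - - \frac{4}{67} = -173757 + \frac{4}{67} = - \frac{11641715}{67}$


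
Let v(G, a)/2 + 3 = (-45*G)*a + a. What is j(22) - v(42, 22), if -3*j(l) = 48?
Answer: 83106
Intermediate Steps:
j(l) = -16 (j(l) = -1/3*48 = -16)
v(G, a) = -6 + 2*a - 90*G*a (v(G, a) = -6 + 2*((-45*G)*a + a) = -6 + 2*(-45*G*a + a) = -6 + 2*(a - 45*G*a) = -6 + (2*a - 90*G*a) = -6 + 2*a - 90*G*a)
j(22) - v(42, 22) = -16 - (-6 + 2*22 - 90*42*22) = -16 - (-6 + 44 - 83160) = -16 - 1*(-83122) = -16 + 83122 = 83106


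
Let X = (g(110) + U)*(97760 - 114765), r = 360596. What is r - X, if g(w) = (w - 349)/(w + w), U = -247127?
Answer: -184890310555/44 ≈ -4.2021e+9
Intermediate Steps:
g(w) = (-349 + w)/(2*w) (g(w) = (-349 + w)/((2*w)) = (-349 + w)*(1/(2*w)) = (-349 + w)/(2*w))
X = 184906176779/44 (X = ((½)*(-349 + 110)/110 - 247127)*(97760 - 114765) = ((½)*(1/110)*(-239) - 247127)*(-17005) = (-239/220 - 247127)*(-17005) = -54368179/220*(-17005) = 184906176779/44 ≈ 4.2024e+9)
r - X = 360596 - 1*184906176779/44 = 360596 - 184906176779/44 = -184890310555/44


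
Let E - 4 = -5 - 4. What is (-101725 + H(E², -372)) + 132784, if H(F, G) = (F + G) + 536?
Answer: 31248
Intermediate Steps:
E = -5 (E = 4 + (-5 - 4) = 4 - 9 = -5)
H(F, G) = 536 + F + G
(-101725 + H(E², -372)) + 132784 = (-101725 + (536 + (-5)² - 372)) + 132784 = (-101725 + (536 + 25 - 372)) + 132784 = (-101725 + 189) + 132784 = -101536 + 132784 = 31248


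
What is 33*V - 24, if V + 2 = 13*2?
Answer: 768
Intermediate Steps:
V = 24 (V = -2 + 13*2 = -2 + 26 = 24)
33*V - 24 = 33*24 - 24 = 792 - 24 = 768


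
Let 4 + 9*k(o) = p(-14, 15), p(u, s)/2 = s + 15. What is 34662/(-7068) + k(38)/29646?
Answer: -770659255/157153446 ≈ -4.9039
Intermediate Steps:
p(u, s) = 30 + 2*s (p(u, s) = 2*(s + 15) = 2*(15 + s) = 30 + 2*s)
k(o) = 56/9 (k(o) = -4/9 + (30 + 2*15)/9 = -4/9 + (30 + 30)/9 = -4/9 + (⅑)*60 = -4/9 + 20/3 = 56/9)
34662/(-7068) + k(38)/29646 = 34662/(-7068) + (56/9)/29646 = 34662*(-1/7068) + (56/9)*(1/29646) = -5777/1178 + 28/133407 = -770659255/157153446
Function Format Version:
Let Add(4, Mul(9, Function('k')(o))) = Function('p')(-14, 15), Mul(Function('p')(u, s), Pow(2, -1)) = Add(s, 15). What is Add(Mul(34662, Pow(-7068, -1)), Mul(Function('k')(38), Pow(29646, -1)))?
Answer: Rational(-770659255, 157153446) ≈ -4.9039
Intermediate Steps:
Function('p')(u, s) = Add(30, Mul(2, s)) (Function('p')(u, s) = Mul(2, Add(s, 15)) = Mul(2, Add(15, s)) = Add(30, Mul(2, s)))
Function('k')(o) = Rational(56, 9) (Function('k')(o) = Add(Rational(-4, 9), Mul(Rational(1, 9), Add(30, Mul(2, 15)))) = Add(Rational(-4, 9), Mul(Rational(1, 9), Add(30, 30))) = Add(Rational(-4, 9), Mul(Rational(1, 9), 60)) = Add(Rational(-4, 9), Rational(20, 3)) = Rational(56, 9))
Add(Mul(34662, Pow(-7068, -1)), Mul(Function('k')(38), Pow(29646, -1))) = Add(Mul(34662, Pow(-7068, -1)), Mul(Rational(56, 9), Pow(29646, -1))) = Add(Mul(34662, Rational(-1, 7068)), Mul(Rational(56, 9), Rational(1, 29646))) = Add(Rational(-5777, 1178), Rational(28, 133407)) = Rational(-770659255, 157153446)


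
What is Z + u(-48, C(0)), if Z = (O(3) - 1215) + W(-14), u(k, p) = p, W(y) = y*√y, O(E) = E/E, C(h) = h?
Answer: -1214 - 14*I*√14 ≈ -1214.0 - 52.383*I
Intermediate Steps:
O(E) = 1
W(y) = y^(3/2)
Z = -1214 - 14*I*√14 (Z = (1 - 1215) + (-14)^(3/2) = -1214 - 14*I*√14 ≈ -1214.0 - 52.383*I)
Z + u(-48, C(0)) = (-1214 - 14*I*√14) + 0 = -1214 - 14*I*√14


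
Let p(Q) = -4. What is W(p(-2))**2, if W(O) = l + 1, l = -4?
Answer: 9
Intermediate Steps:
W(O) = -3 (W(O) = -4 + 1 = -3)
W(p(-2))**2 = (-3)**2 = 9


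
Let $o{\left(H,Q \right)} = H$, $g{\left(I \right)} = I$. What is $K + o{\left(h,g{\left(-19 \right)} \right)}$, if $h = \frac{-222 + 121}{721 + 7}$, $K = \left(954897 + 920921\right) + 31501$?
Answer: $\frac{1388528131}{728} \approx 1.9073 \cdot 10^{6}$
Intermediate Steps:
$K = 1907319$ ($K = 1875818 + 31501 = 1907319$)
$h = - \frac{101}{728} \approx -0.13874$
$K + o{\left(h,g{\left(-19 \right)} \right)} = 1907319 - \frac{101}{728} = \frac{1388528131}{728}$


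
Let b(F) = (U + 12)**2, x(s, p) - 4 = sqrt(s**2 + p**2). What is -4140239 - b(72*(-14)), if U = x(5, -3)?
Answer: -4140529 - 32*sqrt(34) ≈ -4.1407e+6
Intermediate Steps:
x(s, p) = 4 + sqrt(p**2 + s**2) (x(s, p) = 4 + sqrt(s**2 + p**2) = 4 + sqrt(p**2 + s**2))
U = 4 + sqrt(34) (U = 4 + sqrt((-3)**2 + 5**2) = 4 + sqrt(9 + 25) = 4 + sqrt(34) ≈ 9.8309)
b(F) = (16 + sqrt(34))**2 (b(F) = ((4 + sqrt(34)) + 12)**2 = (16 + sqrt(34))**2)
-4140239 - b(72*(-14)) = -4140239 - (16 + sqrt(34))**2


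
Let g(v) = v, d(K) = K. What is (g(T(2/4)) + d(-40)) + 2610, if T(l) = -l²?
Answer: 10279/4 ≈ 2569.8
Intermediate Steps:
(g(T(2/4)) + d(-40)) + 2610 = (-(2/4)² - 40) + 2610 = (-(2*(¼))² - 40) + 2610 = (-(½)² - 40) + 2610 = (-1*¼ - 40) + 2610 = (-¼ - 40) + 2610 = -161/4 + 2610 = 10279/4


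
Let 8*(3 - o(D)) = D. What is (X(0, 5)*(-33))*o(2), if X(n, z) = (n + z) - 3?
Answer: -363/2 ≈ -181.50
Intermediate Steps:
X(n, z) = -3 + n + z
o(D) = 3 - D/8
(X(0, 5)*(-33))*o(2) = ((-3 + 0 + 5)*(-33))*(3 - ⅛*2) = (2*(-33))*(3 - ¼) = -66*11/4 = -363/2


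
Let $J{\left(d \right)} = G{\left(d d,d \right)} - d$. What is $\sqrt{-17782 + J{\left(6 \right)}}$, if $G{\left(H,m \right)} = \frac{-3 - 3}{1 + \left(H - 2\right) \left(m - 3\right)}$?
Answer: $\frac{i \sqrt{188713510}}{103} \approx 133.37 i$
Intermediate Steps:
$G{\left(H,m \right)} = - \frac{6}{1 + \left(-3 + m\right) \left(-2 + H\right)}$ ($G{\left(H,m \right)} = - \frac{6}{1 + \left(-2 + H\right) \left(-3 + m\right)} = - \frac{6}{1 + \left(-3 + m\right) \left(-2 + H\right)}$)
$J{\left(d \right)} = - d - \frac{6}{7 + d^{3} - 3 d^{2} - 2 d}$ ($J{\left(d \right)} = - \frac{6}{7 - 3 d d - 2 d + d d d} - d = - \frac{6}{7 - 3 d^{2} - 2 d + d^{2} d} - d = - \frac{6}{7 - 3 d^{2} - 2 d + d^{3}} - d = - \frac{6}{7 + d^{3} - 3 d^{2} - 2 d} - d = - d - \frac{6}{7 + d^{3} - 3 d^{2} - 2 d}$)
$\sqrt{-17782 + J{\left(6 \right)}} = \sqrt{-17782 + \frac{6 - 6 \left(-7 - 6^{3} + 2 \cdot 6 + 3 \cdot 6^{2}\right)}{-7 - 6^{3} + 2 \cdot 6 + 3 \cdot 6^{2}}} = \sqrt{-17782 + \frac{6 - 6 \left(-7 - 216 + 12 + 3 \cdot 36\right)}{-7 - 216 + 12 + 3 \cdot 36}} = \sqrt{-17782 + \frac{6 - 6 \left(-7 - 216 + 12 + 108\right)}{-7 - 216 + 12 + 108}} = \sqrt{-17782 + \frac{6 - 6 \left(-103\right)}{-103}} = \sqrt{-17782 - \frac{6 + 618}{103}} = \sqrt{-17782 - \frac{624}{103}} = \sqrt{- \frac{1832170}{103}} = \frac{i \sqrt{188713510}}{103}$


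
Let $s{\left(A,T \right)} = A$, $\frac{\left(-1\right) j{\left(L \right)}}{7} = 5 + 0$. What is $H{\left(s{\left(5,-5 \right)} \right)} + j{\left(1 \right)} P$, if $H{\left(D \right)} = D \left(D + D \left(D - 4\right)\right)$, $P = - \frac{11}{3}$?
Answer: $\frac{535}{3} \approx 178.33$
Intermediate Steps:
$j{\left(L \right)} = -35$ ($j{\left(L \right)} = - 7 \left(5 + 0\right) = \left(-7\right) 5 = -35$)
$P = - \frac{11}{3}$ ($P = \left(-11\right) \frac{1}{3} = - \frac{11}{3} \approx -3.6667$)
$H{\left(D \right)} = D \left(D + D \left(-4 + D\right)\right)$
$H{\left(s{\left(5,-5 \right)} \right)} + j{\left(1 \right)} P = 5^{2} \left(-3 + 5\right) - - \frac{385}{3} = 25 \cdot 2 + \frac{385}{3} = 50 + \frac{385}{3} = \frac{535}{3}$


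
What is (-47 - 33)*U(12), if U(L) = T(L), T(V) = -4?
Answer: 320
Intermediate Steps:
U(L) = -4
(-47 - 33)*U(12) = (-47 - 33)*(-4) = -80*(-4) = 320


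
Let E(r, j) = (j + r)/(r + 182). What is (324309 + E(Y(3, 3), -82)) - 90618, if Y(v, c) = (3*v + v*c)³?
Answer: 702711712/3007 ≈ 2.3369e+5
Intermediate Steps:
Y(v, c) = (3*v + c*v)³
E(r, j) = (j + r)/(182 + r)
(324309 + E(Y(3, 3), -82)) - 90618 = (324309 + (-82 + 3³*(3 + 3)³)/(182 + 3³*(3 + 3)³)) - 90618 = (324309 + (-82 + 27*6³)/(182 + 27*6³)) - 90618 = (324309 + (-82 + 27*216)/(182 + 27*216)) - 90618 = (324309 + (-82 + 5832)/(182 + 5832)) - 90618 = (324309 + 5750/6014) - 90618 = (324309 + (1/6014)*5750) - 90618 = (324309 + 2875/3007) - 90618 = 975200038/3007 - 90618 = 702711712/3007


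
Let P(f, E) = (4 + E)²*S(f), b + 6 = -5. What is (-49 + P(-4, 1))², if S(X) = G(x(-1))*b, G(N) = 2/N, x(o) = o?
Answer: 251001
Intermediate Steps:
b = -11 (b = -6 - 5 = -11)
S(X) = 22 (S(X) = (2/(-1))*(-11) = (2*(-1))*(-11) = -2*(-11) = 22)
P(f, E) = 22*(4 + E)² (P(f, E) = (4 + E)²*22 = 22*(4 + E)²)
(-49 + P(-4, 1))² = (-49 + 22*(4 + 1)²)² = (-49 + 22*5²)² = (-49 + 22*25)² = (-49 + 550)² = 501² = 251001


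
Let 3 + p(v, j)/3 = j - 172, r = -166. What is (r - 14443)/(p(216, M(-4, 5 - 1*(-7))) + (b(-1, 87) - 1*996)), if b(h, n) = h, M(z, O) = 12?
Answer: 14609/1486 ≈ 9.8311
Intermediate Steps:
p(v, j) = -525 + 3*j (p(v, j) = -9 + 3*(j - 172) = -9 + 3*(-172 + j) = -9 + (-516 + 3*j) = -525 + 3*j)
(r - 14443)/(p(216, M(-4, 5 - 1*(-7))) + (b(-1, 87) - 1*996)) = (-166 - 14443)/((-525 + 3*12) + (-1 - 1*996)) = -14609/((-525 + 36) + (-1 - 996)) = -14609/(-489 - 997) = -14609/(-1486) = -14609*(-1/1486) = 14609/1486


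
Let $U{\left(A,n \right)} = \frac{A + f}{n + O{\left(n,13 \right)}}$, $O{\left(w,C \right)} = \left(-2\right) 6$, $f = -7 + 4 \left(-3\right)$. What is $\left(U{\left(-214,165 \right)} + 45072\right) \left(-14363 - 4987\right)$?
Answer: $- \frac{14825933450}{17} \approx -8.7211 \cdot 10^{8}$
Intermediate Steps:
$f = -19$ ($f = -7 - 12 = -19$)
$O{\left(w,C \right)} = -12$
$U{\left(A,n \right)} = \frac{-19 + A}{-12 + n}$ ($U{\left(A,n \right)} = \frac{A - 19}{n - 12} = \frac{-19 + A}{-12 + n}$)
$\left(U{\left(-214,165 \right)} + 45072\right) \left(-14363 - 4987\right) = \left(\frac{-19 - 214}{-12 + 165} + 45072\right) \left(-14363 - 4987\right) = \left(\frac{1}{153} \left(-233\right) + 45072\right) \left(-19350\right) = \left(- \frac{233}{153} + 45072\right) \left(-19350\right) = \frac{6895783}{153} \left(-19350\right) = - \frac{14825933450}{17}$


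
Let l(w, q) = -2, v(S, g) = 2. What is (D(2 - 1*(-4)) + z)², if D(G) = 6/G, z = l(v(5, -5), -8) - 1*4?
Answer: 25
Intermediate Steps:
z = -6 (z = -2 - 1*4 = -2 - 4 = -6)
(D(2 - 1*(-4)) + z)² = (6/(2 - 1*(-4)) - 6)² = (6/(2 + 4) - 6)² = (6/6 - 6)² = (6*(⅙) - 6)² = (1 - 6)² = (-5)² = 25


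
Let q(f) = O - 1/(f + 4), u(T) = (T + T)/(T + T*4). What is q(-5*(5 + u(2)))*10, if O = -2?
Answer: -450/23 ≈ -19.565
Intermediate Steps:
u(T) = ⅖ (u(T) = (2*T)/(T + 4*T) = (2*T)/((5*T)) = (2*T)*(1/(5*T)) = ⅖)
q(f) = -2 - 1/(4 + f) (q(f) = -2 - 1/(f + 4) = -2 - 1/(4 + f))
q(-5*(5 + u(2)))*10 = ((-9 - (-10)*(5 + ⅖))/(4 - 5*(5 + ⅖)))*10 = ((-9 - (-10)*27/5)/(4 - 5*27/5))*10 = ((-9 - 2*(-27))/(4 - 27))*10 = ((-9 + 54)/(-23))*10 = -1/23*45*10 = -45/23*10 = -450/23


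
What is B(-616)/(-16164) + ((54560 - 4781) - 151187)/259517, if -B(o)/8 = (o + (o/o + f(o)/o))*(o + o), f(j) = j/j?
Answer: 392852929460/1048708197 ≈ 374.61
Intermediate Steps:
f(j) = 1
B(o) = -16*o*(1 + o + 1/o) (B(o) = -8*(o + (o/o + 1/o))*(o + o) = -8*(o + (1 + 1/o))*2*o = -8*(1 + o + 1/o)*2*o = -16*o*(1 + o + 1/o))
B(-616)/(-16164) + ((54560 - 4781) - 151187)/259517 = (-16 - 16*(-616) - 16*(-616)**2)/(-16164) + ((54560 - 4781) - 151187)/259517 = (-16 + 9856 - 16*379456)*(-1/16164) + (49779 - 151187)*(1/259517) = (-16 + 9856 - 6071296)*(-1/16164) - 101408*1/259517 = -6061456*(-1/16164) - 101408/259517 = 1515364/4041 - 101408/259517 = 392852929460/1048708197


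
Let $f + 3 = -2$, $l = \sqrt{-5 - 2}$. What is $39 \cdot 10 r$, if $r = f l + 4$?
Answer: $1560 - 1950 i \sqrt{7} \approx 1560.0 - 5159.2 i$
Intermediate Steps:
$l = i \sqrt{7}$ ($l = \sqrt{-7} = i \sqrt{7} \approx 2.6458 i$)
$f = -5$ ($f = -3 - 2 = -5$)
$r = 4 - 5 i \sqrt{7}$ ($r = - 5 i \sqrt{7} + 4 = 4 - 5 i \sqrt{7} \approx 4.0 - 13.229 i$)
$39 \cdot 10 r = 39 \cdot 10 \left(4 - 5 i \sqrt{7}\right) = 390 \left(4 - 5 i \sqrt{7}\right) = 1560 - 1950 i \sqrt{7}$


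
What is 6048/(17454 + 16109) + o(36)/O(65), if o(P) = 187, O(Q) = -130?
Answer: -5490041/4363190 ≈ -1.2583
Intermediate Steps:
6048/(17454 + 16109) + o(36)/O(65) = 6048/(17454 + 16109) + 187/(-130) = 6048/33563 + 187*(-1/130) = 6048*(1/33563) - 187/130 = 6048/33563 - 187/130 = -5490041/4363190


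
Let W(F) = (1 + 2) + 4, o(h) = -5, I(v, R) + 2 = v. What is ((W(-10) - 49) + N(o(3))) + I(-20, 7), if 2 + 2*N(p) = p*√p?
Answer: -65 - 5*I*√5/2 ≈ -65.0 - 5.5902*I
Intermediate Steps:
I(v, R) = -2 + v
N(p) = -1 + p^(3/2)/2 (N(p) = -1 + (p*√p)/2 = -1 + p^(3/2)/2)
W(F) = 7 (W(F) = 3 + 4 = 7)
((W(-10) - 49) + N(o(3))) + I(-20, 7) = ((7 - 49) + (-1 + (-5)^(3/2)/2)) + (-2 - 20) = (-42 + (-1 + (-5*I*√5)/2)) - 22 = (-42 + (-1 - 5*I*√5/2)) - 22 = (-43 - 5*I*√5/2) - 22 = -65 - 5*I*√5/2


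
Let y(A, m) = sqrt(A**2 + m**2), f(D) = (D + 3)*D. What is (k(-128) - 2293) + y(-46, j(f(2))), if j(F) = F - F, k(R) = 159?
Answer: -2088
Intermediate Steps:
f(D) = D*(3 + D) (f(D) = (3 + D)*D = D*(3 + D))
j(F) = 0
(k(-128) - 2293) + y(-46, j(f(2))) = (159 - 2293) + sqrt((-46)**2 + 0**2) = -2134 + sqrt(2116 + 0) = -2134 + sqrt(2116) = -2134 + 46 = -2088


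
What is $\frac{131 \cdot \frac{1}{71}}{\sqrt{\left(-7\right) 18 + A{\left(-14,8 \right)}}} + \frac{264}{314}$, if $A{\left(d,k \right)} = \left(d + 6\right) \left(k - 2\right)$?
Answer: $\frac{132}{157} - \frac{131 i \sqrt{174}}{12354} \approx 0.84076 - 0.13987 i$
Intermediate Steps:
$A{\left(d,k \right)} = \left(-2 + k\right) \left(6 + d\right)$ ($A{\left(d,k \right)} = \left(6 + d\right) \left(-2 + k\right) = \left(-2 + k\right) \left(6 + d\right)$)
$\frac{131 \cdot \frac{1}{71}}{\sqrt{\left(-7\right) 18 + A{\left(-14,8 \right)}}} + \frac{264}{314} = \frac{131 \cdot \frac{1}{71}}{\sqrt{\left(-7\right) 18 - 48}} + \frac{264}{314} = \frac{131 \cdot \frac{1}{71}}{\sqrt{-126 + \left(-12 + 28 + 48 - 112\right)}} + 264 \cdot \frac{1}{314} = \frac{131}{71 \sqrt{-126 - 48}} + \frac{132}{157} = \frac{131}{71 \sqrt{-174}} + \frac{132}{157} = \frac{131}{71 i \sqrt{174}} + \frac{132}{157} = \frac{131 \left(- \frac{i \sqrt{174}}{174}\right)}{71} + \frac{132}{157} = - \frac{131 i \sqrt{174}}{12354} + \frac{132}{157} = \frac{132}{157} - \frac{131 i \sqrt{174}}{12354}$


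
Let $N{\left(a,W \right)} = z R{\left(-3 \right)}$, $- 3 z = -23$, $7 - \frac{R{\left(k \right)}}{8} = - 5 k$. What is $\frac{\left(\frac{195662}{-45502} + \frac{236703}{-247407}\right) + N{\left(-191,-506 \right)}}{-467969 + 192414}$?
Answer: $\frac{2791432570538}{1551032040619635} \approx 0.0017997$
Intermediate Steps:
$R{\left(k \right)} = 56 + 40 k$ ($R{\left(k \right)} = 56 - 8 \left(- 5 k\right) = 56 + 40 k$)
$z = \frac{23}{3}$ ($z = \left(- \frac{1}{3}\right) \left(-23\right) = \frac{23}{3} \approx 7.6667$)
$N{\left(a,W \right)} = - \frac{1472}{3}$ ($N{\left(a,W \right)} = \frac{23 \left(56 + 40 \left(-3\right)\right)}{3} = \frac{23 \left(56 - 120\right)}{3} = \frac{23}{3} \left(-64\right) = - \frac{1472}{3}$)
$\frac{\left(\frac{195662}{-45502} + \frac{236703}{-247407}\right) + N{\left(-191,-506 \right)}}{-467969 + 192414} = \frac{\left(\frac{195662}{-45502} + \frac{236703}{-247407}\right) - \frac{1472}{3}}{-467969 + 192414} = \frac{\left(195662 \left(- \frac{1}{45502}\right) + 236703 \left(- \frac{1}{247407}\right)\right) - \frac{1472}{3}}{-275555} = \left(\left(- \frac{97831}{22751} - \frac{78901}{82469}\right) - \frac{1472}{3}\right) \left(- \frac{1}{275555}\right) = \left(- \frac{9863101390}{1876252219} - \frac{1472}{3}\right) \left(- \frac{1}{275555}\right) = \left(- \frac{2791432570538}{5628756657}\right) \left(- \frac{1}{275555}\right) = \frac{2791432570538}{1551032040619635}$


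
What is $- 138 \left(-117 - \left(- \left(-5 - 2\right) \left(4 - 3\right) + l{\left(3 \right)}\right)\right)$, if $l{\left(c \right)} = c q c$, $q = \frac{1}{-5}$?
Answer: $\frac{84318}{5} \approx 16864.0$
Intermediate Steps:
$q = - \frac{1}{5} \approx -0.2$
$l{\left(c \right)} = - \frac{c^{2}}{5}$ ($l{\left(c \right)} = c \left(- \frac{1}{5}\right) c = - \frac{c}{5} c = - \frac{c^{2}}{5}$)
$- 138 \left(-117 - \left(- \left(-5 - 2\right) \left(4 - 3\right) + l{\left(3 \right)}\right)\right) = - 138 \left(-117 + \left(\left(-5 - 2\right) \left(4 - 3\right) - - \frac{3^{2}}{5}\right)\right) = - 138 \left(-117 - \left(7 - \frac{9}{5}\right)\right) = - 138 \left(-117 - \frac{26}{5}\right) = \left(-138\right) \left(- \frac{611}{5}\right) = \frac{84318}{5}$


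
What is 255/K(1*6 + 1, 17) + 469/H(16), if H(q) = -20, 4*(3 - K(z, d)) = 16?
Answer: -5569/20 ≈ -278.45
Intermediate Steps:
K(z, d) = -1 (K(z, d) = 3 - 1/4*16 = 3 - 4 = -1)
255/K(1*6 + 1, 17) + 469/H(16) = 255/(-1) + 469/(-20) = 255*(-1) + 469*(-1/20) = -255 - 469/20 = -5569/20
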